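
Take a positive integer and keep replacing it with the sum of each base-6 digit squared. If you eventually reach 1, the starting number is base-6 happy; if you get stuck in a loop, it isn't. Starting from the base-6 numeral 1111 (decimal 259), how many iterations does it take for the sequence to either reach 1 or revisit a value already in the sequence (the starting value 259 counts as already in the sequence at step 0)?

11

259 = (1,1,1,1)_6 → 1² + 1² + 1² + 1² = 4
4 = (4)_6 → 4² = 16
16 = (2,4)_6 → 2² + 4² = 20
20 = (3,2)_6 → 3² + 2² = 13
13 = (2,1)_6 → 2² + 1² = 5
5 = (5)_6 → 5² = 25
25 = (4,1)_6 → 4² + 1² = 17
17 = (2,5)_6 → 2² + 5² = 29
29 = (4,5)_6 → 4² + 5² = 41
41 = (1,0,5)_6 → 1² + 0² + 5² = 26
26 = (4,2)_6 → 4² + 2² = 20  — 20 repeats.
That took 11 steps.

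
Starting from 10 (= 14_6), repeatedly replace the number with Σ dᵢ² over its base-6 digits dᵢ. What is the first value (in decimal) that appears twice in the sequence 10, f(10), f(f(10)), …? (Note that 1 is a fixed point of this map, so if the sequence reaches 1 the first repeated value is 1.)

10 = (1,4)_6 → 1² + 4² = 1 + 16 = 17
17 = (2,5)_6 → 2² + 5² = 4 + 25 = 29
29 = (4,5)_6 → 4² + 5² = 16 + 25 = 41
41 = (1,0,5)_6 → 1² + 0² + 5² = 1 + 0 + 25 = 26
26 = (4,2)_6 → 4² + 2² = 16 + 4 = 20
20 = (3,2)_6 → 3² + 2² = 9 + 4 = 13
13 = (2,1)_6 → 2² + 1² = 4 + 1 = 5
5 = (5)_6 → 5² = 25
25 = (4,1)_6 → 4² + 1² = 16 + 1 = 17  — 17 already appeared earlier.

17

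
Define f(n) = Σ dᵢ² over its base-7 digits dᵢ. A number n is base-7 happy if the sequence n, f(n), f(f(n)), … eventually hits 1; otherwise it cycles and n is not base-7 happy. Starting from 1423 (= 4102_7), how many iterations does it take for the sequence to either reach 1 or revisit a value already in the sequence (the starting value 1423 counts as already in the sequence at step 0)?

5

1423 = (4,1,0,2)_7 → 4² + 1² + 0² + 2² = 16 + 1 + 0 + 4 = 21
21 = (3,0)_7 → 3² + 0² = 9 + 0 = 9
9 = (1,2)_7 → 1² + 2² = 1 + 4 = 5
5 = (5)_7 → 5² = 25
25 = (3,4)_7 → 3² + 4² = 9 + 16 = 25  — 25 repeats.
That took 5 steps.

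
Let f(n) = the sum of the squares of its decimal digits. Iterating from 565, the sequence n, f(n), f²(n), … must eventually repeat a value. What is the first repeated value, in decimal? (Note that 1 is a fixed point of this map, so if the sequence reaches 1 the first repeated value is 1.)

1

565 → 5² + 6² + 5² = 86
86 → 8² + 6² = 100
100 → 1² + 0² + 0² = 1  — reached the fixed point 1.
1 → 1, so 1 is the first repeated value.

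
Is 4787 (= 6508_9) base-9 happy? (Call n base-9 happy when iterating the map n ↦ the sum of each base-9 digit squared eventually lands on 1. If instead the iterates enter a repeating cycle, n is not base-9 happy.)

base-9 happy

4787 = (6,5,0,8)_9 → 6² + 5² + 0² + 8² = 125
125 = (1,4,8)_9 → 1² + 4² + 8² = 81
81 = (1,0,0)_9 → 1² + 0² + 0² = 1  — reached 1.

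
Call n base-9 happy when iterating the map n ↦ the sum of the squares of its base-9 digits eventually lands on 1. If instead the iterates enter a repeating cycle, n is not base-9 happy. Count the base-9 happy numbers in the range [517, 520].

1

517: 517 → 61 → 85 → 17 → 65 → 53 → 89 → 65  (repeats 65)
518: 518 → 70 → 98 → 66 → 58 → 52 → 74 → 68 → 74  (repeats 74)
519: 519 → 81 → 1  (reaches 1)
520: 520 → 94 → 18 → 4 → 16 → 50 → 50  (repeats 50)
base-9 happy: 519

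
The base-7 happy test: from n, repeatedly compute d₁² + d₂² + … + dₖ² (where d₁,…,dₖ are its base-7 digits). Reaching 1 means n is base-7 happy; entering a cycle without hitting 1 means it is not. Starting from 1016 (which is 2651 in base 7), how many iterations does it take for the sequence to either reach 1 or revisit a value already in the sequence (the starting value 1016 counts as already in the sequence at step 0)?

7

1016 = (2,6,5,1)_7 → 2² + 6² + 5² + 1² = 66
66 = (1,2,3)_7 → 1² + 2² + 3² = 14
14 = (2,0)_7 → 2² + 0² = 4
4 = (4)_7 → 4² = 16
16 = (2,2)_7 → 2² + 2² = 8
8 = (1,1)_7 → 1² + 1² = 2
2 = (2)_7 → 2² = 4  — 4 repeats.
That took 7 steps.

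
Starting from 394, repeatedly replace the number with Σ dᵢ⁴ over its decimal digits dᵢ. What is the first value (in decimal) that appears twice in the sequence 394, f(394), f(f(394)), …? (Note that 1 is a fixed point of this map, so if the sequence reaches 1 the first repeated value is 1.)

8208

394 → 3⁴ + 9⁴ + 4⁴ = 81 + 6561 + 256 = 6898
6898 → 6⁴ + 8⁴ + 9⁴ + 8⁴ = 1296 + 4096 + 6561 + 4096 = 16049
16049 → 1⁴ + 6⁴ + 0⁴ + 4⁴ + 9⁴ = 1 + 1296 + 0 + 256 + 6561 = 8114
8114 → 8⁴ + 1⁴ + 1⁴ + 4⁴ = 4096 + 1 + 1 + 256 = 4354
4354 → 4⁴ + 3⁴ + 5⁴ + 4⁴ = 256 + 81 + 625 + 256 = 1218
1218 → 1⁴ + 2⁴ + 1⁴ + 8⁴ = 1 + 16 + 1 + 4096 = 4114
4114 → 4⁴ + 1⁴ + 1⁴ + 4⁴ = 256 + 1 + 1 + 256 = 514
514 → 5⁴ + 1⁴ + 4⁴ = 625 + 1 + 256 = 882
882 → 8⁴ + 8⁴ + 2⁴ = 4096 + 4096 + 16 = 8208
8208 → 8⁴ + 2⁴ + 0⁴ + 8⁴ = 4096 + 16 + 0 + 4096 = 8208  — 8208 already appeared earlier.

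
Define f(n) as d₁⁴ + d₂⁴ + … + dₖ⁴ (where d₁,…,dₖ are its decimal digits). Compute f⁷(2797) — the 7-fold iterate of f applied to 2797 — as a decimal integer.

2797 → 11379
11379 → 9045
9045 → 7442
7442 → 2929
2929 → 13154
13154 → 964
964 → 8113

8113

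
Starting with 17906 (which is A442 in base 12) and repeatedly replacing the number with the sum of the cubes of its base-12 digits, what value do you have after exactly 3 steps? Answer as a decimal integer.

17906 = (10,4,4,2)_12 → 10³ + 4³ + 4³ + 2³ = 1000 + 64 + 64 + 8 = 1136
1136 = (7,10,8)_12 → 7³ + 10³ + 8³ = 343 + 1000 + 512 = 1855
1855 = (1,0,10,7)_12 → 1³ + 0³ + 10³ + 7³ = 1 + 0 + 1000 + 343 = 1344

1344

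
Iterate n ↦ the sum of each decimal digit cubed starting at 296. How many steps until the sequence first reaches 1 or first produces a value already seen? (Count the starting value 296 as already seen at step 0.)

9

296 → 953
953 → 881
881 → 1025
1025 → 134
134 → 92
92 → 737
737 → 713
713 → 371
371 → 371  — 371 repeats.
That took 9 steps.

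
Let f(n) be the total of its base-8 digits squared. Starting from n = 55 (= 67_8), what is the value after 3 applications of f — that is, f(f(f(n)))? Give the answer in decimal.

55 = (6,7)_8 → 6² + 7² = 36 + 49 = 85
85 = (1,2,5)_8 → 1² + 2² + 5² = 1 + 4 + 25 = 30
30 = (3,6)_8 → 3² + 6² = 9 + 36 = 45

45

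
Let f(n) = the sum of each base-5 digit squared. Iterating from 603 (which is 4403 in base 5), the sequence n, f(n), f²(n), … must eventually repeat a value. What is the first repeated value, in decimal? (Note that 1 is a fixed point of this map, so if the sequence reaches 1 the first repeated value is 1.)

1

603 = (4,4,0,3)_5 → 4² + 4² + 0² + 3² = 16 + 16 + 0 + 9 = 41
41 = (1,3,1)_5 → 1² + 3² + 1² = 1 + 9 + 1 = 11
11 = (2,1)_5 → 2² + 1² = 4 + 1 = 5
5 = (1,0)_5 → 1² + 0² = 1 + 0 = 1  — reached the fixed point 1.
1 → 1, so 1 is the first repeated value.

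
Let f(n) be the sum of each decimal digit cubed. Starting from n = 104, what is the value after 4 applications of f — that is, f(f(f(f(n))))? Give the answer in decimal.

737

104 → 1³ + 0³ + 4³ = 1 + 0 + 64 = 65
65 → 6³ + 5³ = 216 + 125 = 341
341 → 3³ + 4³ + 1³ = 27 + 64 + 1 = 92
92 → 9³ + 2³ = 729 + 8 = 737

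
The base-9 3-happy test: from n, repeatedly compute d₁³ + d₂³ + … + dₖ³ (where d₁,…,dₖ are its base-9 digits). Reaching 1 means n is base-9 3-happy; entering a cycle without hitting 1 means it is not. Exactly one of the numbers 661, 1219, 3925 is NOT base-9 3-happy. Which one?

661: 661 → 577 → 345 → 99 → 9 → 1  — reaches 1 (base-9 3-happy)
1219: 1219 → 281 → 99 → 9 → 1  — reaches 1 (base-9 3-happy)
3925: 3925 → 217 → 225 → 351 → 91 → 3 → 27 → 27  — repeats 27 (not base-9 3-happy)

3925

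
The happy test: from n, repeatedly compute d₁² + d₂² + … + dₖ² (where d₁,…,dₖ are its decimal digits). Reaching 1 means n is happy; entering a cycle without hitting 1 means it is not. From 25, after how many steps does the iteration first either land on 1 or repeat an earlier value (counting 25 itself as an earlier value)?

25 → 29
29 → 85
85 → 89
89 → 145
145 → 42
42 → 20
20 → 4
4 → 16
16 → 37
37 → 58
58 → 89  — 89 repeats.
That took 11 steps.

11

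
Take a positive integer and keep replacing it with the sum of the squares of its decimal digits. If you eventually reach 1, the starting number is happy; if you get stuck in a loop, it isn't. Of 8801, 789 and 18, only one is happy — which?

8801

8801: 8801 → 129 → 86 → 100 → 1  — reaches 1 (happy)
789: 789 → 194 → 98 → 145 → 42 → 20 → 4 → 16 → 37 → 58 → 89 → 145  — repeats 145 (not happy)
18: 18 → 65 → 61 → 37 → 58 → 89 → 145 → 42 → 20 → 4 → 16 → 37  — repeats 37 (not happy)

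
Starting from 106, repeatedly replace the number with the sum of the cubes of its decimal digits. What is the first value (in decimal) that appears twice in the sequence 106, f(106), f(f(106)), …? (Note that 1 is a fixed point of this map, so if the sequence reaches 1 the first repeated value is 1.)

106 → 1³ + 0³ + 6³ = 1 + 0 + 216 = 217
217 → 2³ + 1³ + 7³ = 8 + 1 + 343 = 352
352 → 3³ + 5³ + 2³ = 27 + 125 + 8 = 160
160 → 1³ + 6³ + 0³ = 1 + 216 + 0 = 217  — 217 already appeared earlier.

217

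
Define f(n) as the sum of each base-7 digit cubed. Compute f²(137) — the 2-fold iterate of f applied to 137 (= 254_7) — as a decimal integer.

65

137 = (2,5,4)_7 → 2³ + 5³ + 4³ = 197
197 = (4,0,1)_7 → 4³ + 0³ + 1³ = 65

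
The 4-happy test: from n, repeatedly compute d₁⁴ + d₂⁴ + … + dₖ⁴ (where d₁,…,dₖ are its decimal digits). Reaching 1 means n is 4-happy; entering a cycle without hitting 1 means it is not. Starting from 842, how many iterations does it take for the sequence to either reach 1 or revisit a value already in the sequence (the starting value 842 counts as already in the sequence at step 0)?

12

842 → 8⁴ + 4⁴ + 2⁴ = 4368
4368 → 4⁴ + 3⁴ + 6⁴ + 8⁴ = 5729
5729 → 5⁴ + 7⁴ + 2⁴ + 9⁴ = 9603
9603 → 9⁴ + 6⁴ + 0⁴ + 3⁴ = 7938
7938 → 7⁴ + 9⁴ + 3⁴ + 8⁴ = 13139
13139 → 1⁴ + 3⁴ + 1⁴ + 3⁴ + 9⁴ = 6725
6725 → 6⁴ + 7⁴ + 2⁴ + 5⁴ = 4338
4338 → 4⁴ + 3⁴ + 3⁴ + 8⁴ = 4514
4514 → 4⁴ + 5⁴ + 1⁴ + 4⁴ = 1138
1138 → 1⁴ + 1⁴ + 3⁴ + 8⁴ = 4179
4179 → 4⁴ + 1⁴ + 7⁴ + 9⁴ = 9219
9219 → 9⁴ + 2⁴ + 1⁴ + 9⁴ = 13139  — 13139 repeats.
That took 12 steps.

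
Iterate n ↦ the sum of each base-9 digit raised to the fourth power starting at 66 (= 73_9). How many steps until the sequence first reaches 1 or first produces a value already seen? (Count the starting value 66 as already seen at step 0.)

13

66 = (7,3)_9 → 7⁴ + 3⁴ = 2401 + 81 = 2482
2482 = (3,3,5,7)_9 → 3⁴ + 3⁴ + 5⁴ + 7⁴ = 81 + 81 + 625 + 2401 = 3188
3188 = (4,3,3,2)_9 → 4⁴ + 3⁴ + 3⁴ + 2⁴ = 256 + 81 + 81 + 16 = 434
434 = (5,3,2)_9 → 5⁴ + 3⁴ + 2⁴ = 625 + 81 + 16 = 722
722 = (8,8,2)_9 → 8⁴ + 8⁴ + 2⁴ = 4096 + 4096 + 16 = 8208
8208 = (1,2,2,3,0)_9 → 1⁴ + 2⁴ + 2⁴ + 3⁴ + 0⁴ = 1 + 16 + 16 + 81 + 0 = 114
114 = (1,3,6)_9 → 1⁴ + 3⁴ + 6⁴ = 1 + 81 + 1296 = 1378
1378 = (1,8,0,1)_9 → 1⁴ + 8⁴ + 0⁴ + 1⁴ = 1 + 4096 + 0 + 1 = 4098
4098 = (5,5,5,3)_9 → 5⁴ + 5⁴ + 5⁴ + 3⁴ = 625 + 625 + 625 + 81 = 1956
1956 = (2,6,1,3)_9 → 2⁴ + 6⁴ + 1⁴ + 3⁴ = 16 + 1296 + 1 + 81 = 1394
1394 = (1,8,1,8)_9 → 1⁴ + 8⁴ + 1⁴ + 8⁴ = 1 + 4096 + 1 + 4096 = 8194
8194 = (1,2,2,1,4)_9 → 1⁴ + 2⁴ + 2⁴ + 1⁴ + 4⁴ = 1 + 16 + 16 + 1 + 256 = 290
290 = (3,5,2)_9 → 3⁴ + 5⁴ + 2⁴ = 81 + 625 + 16 = 722  — 722 repeats.
That took 13 steps.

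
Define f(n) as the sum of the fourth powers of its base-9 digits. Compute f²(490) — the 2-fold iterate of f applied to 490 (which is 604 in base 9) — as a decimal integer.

490 = (6,0,4)_9 → 6⁴ + 0⁴ + 4⁴ = 1296 + 0 + 256 = 1552
1552 = (2,1,1,4)_9 → 2⁴ + 1⁴ + 1⁴ + 4⁴ = 16 + 1 + 1 + 256 = 274

274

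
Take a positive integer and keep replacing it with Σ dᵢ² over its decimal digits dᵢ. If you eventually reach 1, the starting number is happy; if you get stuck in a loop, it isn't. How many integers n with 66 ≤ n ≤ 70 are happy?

66: 66 → 72 → 53 → 34 → 25 → 29 → 85 → 89 → 145 → 42 → 20 → 4 → 16 → 37 → 58 → 89  (repeats 89)
67: 67 → 85 → 89 → 145 → 42 → 20 → 4 → 16 → 37 → 58 → 89  (repeats 89)
68: 68 → 100 → 1  (reaches 1)
69: 69 → 117 → 51 → 26 → 40 → 16 → 37 → 58 → 89 → 145 → 42 → 20 → 4 → 16  (repeats 16)
70: 70 → 49 → 97 → 130 → 10 → 1  (reaches 1)
happy: 68, 70

2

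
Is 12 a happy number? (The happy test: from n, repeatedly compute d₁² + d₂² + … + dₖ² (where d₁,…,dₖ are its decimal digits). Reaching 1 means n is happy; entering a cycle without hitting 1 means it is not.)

12 → 5
5 → 25
25 → 29
29 → 85
85 → 89
89 → 145
145 → 42
42 → 20
20 → 4
4 → 16
16 → 37
37 → 58
58 → 89  — 89 already seen; the sequence cycles without reaching 1.

not happy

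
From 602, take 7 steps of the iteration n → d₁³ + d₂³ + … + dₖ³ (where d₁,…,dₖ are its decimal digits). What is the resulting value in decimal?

602 → 224
224 → 80
80 → 512
512 → 134
134 → 92
92 → 737
737 → 713

713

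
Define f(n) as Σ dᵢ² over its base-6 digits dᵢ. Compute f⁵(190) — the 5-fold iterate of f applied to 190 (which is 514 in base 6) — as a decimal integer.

20

190 = (5,1,4)_6 → 5² + 1² + 4² = 25 + 1 + 16 = 42
42 = (1,1,0)_6 → 1² + 1² + 0² = 1 + 1 + 0 = 2
2 = (2)_6 → 2² = 4
4 = (4)_6 → 4² = 16
16 = (2,4)_6 → 2² + 4² = 4 + 16 = 20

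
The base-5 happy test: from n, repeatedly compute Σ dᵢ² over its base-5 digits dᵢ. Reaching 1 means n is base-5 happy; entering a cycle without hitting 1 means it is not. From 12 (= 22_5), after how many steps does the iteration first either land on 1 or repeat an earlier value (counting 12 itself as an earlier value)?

12 = (2,2)_5 → 2² + 2² = 8
8 = (1,3)_5 → 1² + 3² = 10
10 = (2,0)_5 → 2² + 0² = 4
4 = (4)_5 → 4² = 16
16 = (3,1)_5 → 3² + 1² = 10  — 10 repeats.
That took 5 steps.

5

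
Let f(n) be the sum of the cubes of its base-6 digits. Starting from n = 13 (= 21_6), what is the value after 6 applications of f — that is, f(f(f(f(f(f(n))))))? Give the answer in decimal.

9

13 = (2,1)_6 → 2³ + 1³ = 9
9 = (1,3)_6 → 1³ + 3³ = 28
28 = (4,4)_6 → 4³ + 4³ = 128
128 = (3,3,2)_6 → 3³ + 3³ + 2³ = 62
62 = (1,4,2)_6 → 1³ + 4³ + 2³ = 73
73 = (2,0,1)_6 → 2³ + 0³ + 1³ = 9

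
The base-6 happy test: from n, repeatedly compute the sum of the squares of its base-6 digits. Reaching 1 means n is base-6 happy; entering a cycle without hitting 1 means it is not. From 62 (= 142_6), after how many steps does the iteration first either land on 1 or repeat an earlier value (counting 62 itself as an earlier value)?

13

62 = (1,4,2)_6 → 1² + 4² + 2² = 1 + 16 + 4 = 21
21 = (3,3)_6 → 3² + 3² = 9 + 9 = 18
18 = (3,0)_6 → 3² + 0² = 9 + 0 = 9
9 = (1,3)_6 → 1² + 3² = 1 + 9 = 10
10 = (1,4)_6 → 1² + 4² = 1 + 16 = 17
17 = (2,5)_6 → 2² + 5² = 4 + 25 = 29
29 = (4,5)_6 → 4² + 5² = 16 + 25 = 41
41 = (1,0,5)_6 → 1² + 0² + 5² = 1 + 0 + 25 = 26
26 = (4,2)_6 → 4² + 2² = 16 + 4 = 20
20 = (3,2)_6 → 3² + 2² = 9 + 4 = 13
13 = (2,1)_6 → 2² + 1² = 4 + 1 = 5
5 = (5)_6 → 5² = 25
25 = (4,1)_6 → 4² + 1² = 16 + 1 = 17  — 17 repeats.
That took 13 steps.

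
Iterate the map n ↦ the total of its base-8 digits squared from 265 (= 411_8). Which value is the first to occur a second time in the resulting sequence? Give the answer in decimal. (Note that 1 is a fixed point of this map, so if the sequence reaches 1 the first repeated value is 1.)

1

265 = (4,1,1)_8 → 4² + 1² + 1² = 16 + 1 + 1 = 18
18 = (2,2)_8 → 2² + 2² = 4 + 4 = 8
8 = (1,0)_8 → 1² + 0² = 1 + 0 = 1  — reached the fixed point 1.
1 → 1, so 1 is the first repeated value.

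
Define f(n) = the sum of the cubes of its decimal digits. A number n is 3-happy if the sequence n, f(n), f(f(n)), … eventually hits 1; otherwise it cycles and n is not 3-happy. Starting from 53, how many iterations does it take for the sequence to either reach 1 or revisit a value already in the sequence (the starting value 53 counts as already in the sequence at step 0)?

53 → 5³ + 3³ = 152
152 → 1³ + 5³ + 2³ = 134
134 → 1³ + 3³ + 4³ = 92
92 → 9³ + 2³ = 737
737 → 7³ + 3³ + 7³ = 713
713 → 7³ + 1³ + 3³ = 371
371 → 3³ + 7³ + 1³ = 371  — 371 repeats.
That took 7 steps.

7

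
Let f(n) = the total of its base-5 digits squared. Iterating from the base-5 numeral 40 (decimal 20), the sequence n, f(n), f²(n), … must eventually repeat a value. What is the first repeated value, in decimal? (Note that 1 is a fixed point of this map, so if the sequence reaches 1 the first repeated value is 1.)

16

20 = (4,0)_5 → 4² + 0² = 16
16 = (3,1)_5 → 3² + 1² = 10
10 = (2,0)_5 → 2² + 0² = 4
4 = (4)_5 → 4² = 16  — 16 already appeared earlier.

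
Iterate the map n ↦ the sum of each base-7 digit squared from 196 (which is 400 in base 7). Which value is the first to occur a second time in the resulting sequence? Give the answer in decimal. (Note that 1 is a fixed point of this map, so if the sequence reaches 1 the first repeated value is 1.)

196 = (4,0,0)_7 → 16
16 = (2,2)_7 → 8
8 = (1,1)_7 → 2
2 = (2)_7 → 4
4 = (4)_7 → 16  — 16 already appeared earlier.

16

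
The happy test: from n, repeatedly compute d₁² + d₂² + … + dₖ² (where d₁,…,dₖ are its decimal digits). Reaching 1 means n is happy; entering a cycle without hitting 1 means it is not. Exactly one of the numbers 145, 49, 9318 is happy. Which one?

145: 145 → 42 → 20 → 4 → 16 → 37 → 58 → 89 → 145  — repeats 145 (not happy)
49: 49 → 97 → 130 → 10 → 1  — reaches 1 (happy)
9318: 9318 → 155 → 51 → 26 → 40 → 16 → 37 → 58 → 89 → 145 → 42 → 20 → 4 → 16  — repeats 16 (not happy)

49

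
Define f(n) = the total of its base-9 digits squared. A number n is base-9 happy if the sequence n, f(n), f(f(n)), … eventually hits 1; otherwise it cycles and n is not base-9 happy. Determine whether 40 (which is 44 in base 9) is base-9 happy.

not base-9 happy

40 = (4,4)_9 → 4² + 4² = 16 + 16 = 32
32 = (3,5)_9 → 3² + 5² = 9 + 25 = 34
34 = (3,7)_9 → 3² + 7² = 9 + 49 = 58
58 = (6,4)_9 → 6² + 4² = 36 + 16 = 52
52 = (5,7)_9 → 5² + 7² = 25 + 49 = 74
74 = (8,2)_9 → 8² + 2² = 64 + 4 = 68
68 = (7,5)_9 → 7² + 5² = 49 + 25 = 74  — 74 already seen; the sequence cycles without reaching 1.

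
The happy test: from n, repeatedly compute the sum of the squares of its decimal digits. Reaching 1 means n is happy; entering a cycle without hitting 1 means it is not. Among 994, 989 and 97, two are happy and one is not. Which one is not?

994: 994 → 178 → 114 → 18 → 65 → 61 → 37 → 58 → 89 → 145 → 42 → 20 → 4 → 16 → 37  — repeats 37 (not happy)
989: 989 → 226 → 44 → 32 → 13 → 10 → 1  — reaches 1 (happy)
97: 97 → 130 → 10 → 1  — reaches 1 (happy)

994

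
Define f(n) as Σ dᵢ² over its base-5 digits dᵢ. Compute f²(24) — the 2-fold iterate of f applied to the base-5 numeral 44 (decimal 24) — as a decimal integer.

6

24 = (4,4)_5 → 32
32 = (1,1,2)_5 → 6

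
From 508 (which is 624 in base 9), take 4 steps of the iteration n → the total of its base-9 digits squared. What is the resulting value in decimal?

508 = (6,2,4)_9 → 6² + 2² + 4² = 36 + 4 + 16 = 56
56 = (6,2)_9 → 6² + 2² = 36 + 4 = 40
40 = (4,4)_9 → 4² + 4² = 16 + 16 = 32
32 = (3,5)_9 → 3² + 5² = 9 + 25 = 34

34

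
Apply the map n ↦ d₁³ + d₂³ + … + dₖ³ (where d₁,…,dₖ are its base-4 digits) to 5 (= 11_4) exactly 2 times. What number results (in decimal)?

8

5 = (1,1)_4 → 1³ + 1³ = 1 + 1 = 2
2 = (2)_4 → 2³ = 8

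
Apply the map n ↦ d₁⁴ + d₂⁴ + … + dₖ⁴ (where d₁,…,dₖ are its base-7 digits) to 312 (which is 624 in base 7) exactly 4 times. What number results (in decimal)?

312 = (6,2,4)_7 → 6⁴ + 2⁴ + 4⁴ = 1568
1568 = (4,4,0,0)_7 → 4⁴ + 4⁴ + 0⁴ + 0⁴ = 512
512 = (1,3,3,1)_7 → 1⁴ + 3⁴ + 3⁴ + 1⁴ = 164
164 = (3,2,3)_7 → 3⁴ + 2⁴ + 3⁴ = 178

178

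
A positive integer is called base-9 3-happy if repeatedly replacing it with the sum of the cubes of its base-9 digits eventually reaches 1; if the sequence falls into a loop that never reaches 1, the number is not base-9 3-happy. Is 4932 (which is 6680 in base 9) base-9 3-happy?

4932 = (6,6,8,0)_9 → 6³ + 6³ + 8³ + 0³ = 944
944 = (1,2,5,8)_9 → 1³ + 2³ + 5³ + 8³ = 646
646 = (7,8,7)_9 → 7³ + 8³ + 7³ = 1198
1198 = (1,5,7,1)_9 → 1³ + 5³ + 7³ + 1³ = 470
470 = (5,7,2)_9 → 5³ + 7³ + 2³ = 476
476 = (5,7,8)_9 → 5³ + 7³ + 8³ = 980
980 = (1,3,0,8)_9 → 1³ + 3³ + 0³ + 8³ = 540
540 = (6,6,0)_9 → 6³ + 6³ + 0³ = 432
432 = (5,3,0)_9 → 5³ + 3³ + 0³ = 152
152 = (1,7,8)_9 → 1³ + 7³ + 8³ = 856
856 = (1,1,5,1)_9 → 1³ + 1³ + 5³ + 1³ = 128
128 = (1,5,2)_9 → 1³ + 5³ + 2³ = 134
134 = (1,5,8)_9 → 1³ + 5³ + 8³ = 638
638 = (7,7,8)_9 → 7³ + 7³ + 8³ = 1198  — 1198 already seen; the sequence cycles without reaching 1.

not base-9 3-happy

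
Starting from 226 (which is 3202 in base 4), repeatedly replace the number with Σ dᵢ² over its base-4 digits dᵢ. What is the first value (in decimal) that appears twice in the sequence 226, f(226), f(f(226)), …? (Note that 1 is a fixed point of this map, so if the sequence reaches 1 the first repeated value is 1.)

1

226 = (3,2,0,2)_4 → 17
17 = (1,0,1)_4 → 2
2 = (2)_4 → 4
4 = (1,0)_4 → 1  — reached the fixed point 1.
1 → 1, so 1 is the first repeated value.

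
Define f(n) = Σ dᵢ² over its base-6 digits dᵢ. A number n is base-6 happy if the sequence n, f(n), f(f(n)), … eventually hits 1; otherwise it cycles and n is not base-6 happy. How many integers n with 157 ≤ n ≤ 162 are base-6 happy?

157: 157 → 21 → 18 → 9 → 10 → 17 → 29 → 41 → 26 → 20 → 13 → 5 → 25 → 17  (repeats 17)
158: 158 → 24 → 16 → 20 → 13 → 5 → 25 → 17 → 29 → 41 → 26 → 20  (repeats 20)
159: 159 → 29 → 41 → 26 → 20 → 13 → 5 → 25 → 17 → 29  (repeats 29)
160: 160 → 36 → 1  (reaches 1)
161: 161 → 45 → 11 → 26 → 20 → 13 → 5 → 25 → 17 → 29 → 41 → 26  (repeats 26)
162: 162 → 25 → 17 → 29 → 41 → 26 → 20 → 13 → 5 → 25  (repeats 25)
base-6 happy: 160

1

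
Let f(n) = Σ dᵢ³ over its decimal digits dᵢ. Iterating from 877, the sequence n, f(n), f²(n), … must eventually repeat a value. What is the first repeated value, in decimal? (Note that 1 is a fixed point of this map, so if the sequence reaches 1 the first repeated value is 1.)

1

877 → 8³ + 7³ + 7³ = 512 + 343 + 343 = 1198
1198 → 1³ + 1³ + 9³ + 8³ = 1 + 1 + 729 + 512 = 1243
1243 → 1³ + 2³ + 4³ + 3³ = 1 + 8 + 64 + 27 = 100
100 → 1³ + 0³ + 0³ = 1 + 0 + 0 = 1  — reached the fixed point 1.
1 → 1, so 1 is the first repeated value.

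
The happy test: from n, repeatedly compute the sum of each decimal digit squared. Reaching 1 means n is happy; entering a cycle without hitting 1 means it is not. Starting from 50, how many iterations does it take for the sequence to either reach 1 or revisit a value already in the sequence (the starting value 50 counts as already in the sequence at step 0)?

50 → 5² + 0² = 25 + 0 = 25
25 → 2² + 5² = 4 + 25 = 29
29 → 2² + 9² = 4 + 81 = 85
85 → 8² + 5² = 64 + 25 = 89
89 → 8² + 9² = 64 + 81 = 145
145 → 1² + 4² + 5² = 1 + 16 + 25 = 42
42 → 4² + 2² = 16 + 4 = 20
20 → 2² + 0² = 4 + 0 = 4
4 → 4² = 16
16 → 1² + 6² = 1 + 36 = 37
37 → 3² + 7² = 9 + 49 = 58
58 → 5² + 8² = 25 + 64 = 89  — 89 repeats.
That took 12 steps.

12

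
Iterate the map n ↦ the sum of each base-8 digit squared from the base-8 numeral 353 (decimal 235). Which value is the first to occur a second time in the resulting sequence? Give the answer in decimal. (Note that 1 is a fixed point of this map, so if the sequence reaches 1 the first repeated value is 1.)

235 = (3,5,3)_8 → 43
43 = (5,3)_8 → 34
34 = (4,2)_8 → 20
20 = (2,4)_8 → 20  — 20 already appeared earlier.

20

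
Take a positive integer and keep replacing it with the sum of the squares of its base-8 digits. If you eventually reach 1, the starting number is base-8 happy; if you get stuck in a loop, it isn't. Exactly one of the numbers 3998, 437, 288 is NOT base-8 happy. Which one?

3998: 3998 → 130 → 8 → 1  — reaches 1 (base-8 happy)
437: 437 → 97 → 18 → 8 → 1  — reaches 1 (base-8 happy)
288: 288 → 32 → 16 → 4 → 16  — repeats 16 (not base-8 happy)

288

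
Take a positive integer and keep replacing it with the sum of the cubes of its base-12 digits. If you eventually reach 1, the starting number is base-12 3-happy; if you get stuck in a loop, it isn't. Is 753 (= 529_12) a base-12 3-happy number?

base-12 3-happy

753 = (5,2,9)_12 → 5³ + 2³ + 9³ = 125 + 8 + 729 = 862
862 = (5,11,10)_12 → 5³ + 11³ + 10³ = 125 + 1331 + 1000 = 2456
2456 = (1,5,0,8)_12 → 1³ + 5³ + 0³ + 8³ = 1 + 125 + 0 + 512 = 638
638 = (4,5,2)_12 → 4³ + 5³ + 2³ = 64 + 125 + 8 = 197
197 = (1,4,5)_12 → 1³ + 4³ + 5³ = 1 + 64 + 125 = 190
190 = (1,3,10)_12 → 1³ + 3³ + 10³ = 1 + 27 + 1000 = 1028
1028 = (7,1,8)_12 → 7³ + 1³ + 8³ = 343 + 1 + 512 = 856
856 = (5,11,4)_12 → 5³ + 11³ + 4³ = 125 + 1331 + 64 = 1520
1520 = (10,6,8)_12 → 10³ + 6³ + 8³ = 1000 + 216 + 512 = 1728
1728 = (1,0,0,0)_12 → 1³ + 0³ + 0³ + 0³ = 1 + 0 + 0 + 0 = 1  — reached 1.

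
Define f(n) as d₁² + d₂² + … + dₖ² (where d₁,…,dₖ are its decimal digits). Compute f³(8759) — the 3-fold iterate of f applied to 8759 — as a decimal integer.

8759 → 8² + 7² + 5² + 9² = 64 + 49 + 25 + 81 = 219
219 → 2² + 1² + 9² = 4 + 1 + 81 = 86
86 → 8² + 6² = 64 + 36 = 100

100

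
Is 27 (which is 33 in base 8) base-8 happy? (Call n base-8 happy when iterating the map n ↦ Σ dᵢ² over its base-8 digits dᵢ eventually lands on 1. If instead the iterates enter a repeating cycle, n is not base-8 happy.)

base-8 happy

27 = (3,3)_8 → 3² + 3² = 18
18 = (2,2)_8 → 2² + 2² = 8
8 = (1,0)_8 → 1² + 0² = 1  — reached 1.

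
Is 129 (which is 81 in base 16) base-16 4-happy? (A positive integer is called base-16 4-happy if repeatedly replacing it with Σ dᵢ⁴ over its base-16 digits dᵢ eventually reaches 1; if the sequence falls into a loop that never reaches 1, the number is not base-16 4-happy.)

base-16 4-happy

129 = (8,1)_16 → 8⁴ + 1⁴ = 4097
4097 = (1,0,0,1)_16 → 1⁴ + 0⁴ + 0⁴ + 1⁴ = 2
2 = (2)_16 → 2⁴ = 16
16 = (1,0)_16 → 1⁴ + 0⁴ = 1  — reached 1.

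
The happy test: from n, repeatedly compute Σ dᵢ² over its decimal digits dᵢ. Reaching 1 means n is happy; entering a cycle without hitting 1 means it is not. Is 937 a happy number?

937 → 139
139 → 91
91 → 82
82 → 68
68 → 100
100 → 1  — reached 1.

happy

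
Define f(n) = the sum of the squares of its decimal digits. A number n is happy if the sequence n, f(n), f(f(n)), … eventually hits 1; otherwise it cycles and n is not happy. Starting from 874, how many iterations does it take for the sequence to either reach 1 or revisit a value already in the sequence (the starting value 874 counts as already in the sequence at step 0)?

4

874 → 8² + 7² + 4² = 129
129 → 1² + 2² + 9² = 86
86 → 8² + 6² = 100
100 → 1² + 0² + 0² = 1  — reached 1.
That took 4 steps.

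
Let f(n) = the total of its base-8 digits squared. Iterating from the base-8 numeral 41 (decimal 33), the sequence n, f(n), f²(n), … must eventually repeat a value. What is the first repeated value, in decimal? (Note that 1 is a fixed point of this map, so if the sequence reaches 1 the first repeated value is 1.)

5

33 = (4,1)_8 → 17
17 = (2,1)_8 → 5
5 = (5)_8 → 25
25 = (3,1)_8 → 10
10 = (1,2)_8 → 5  — 5 already appeared earlier.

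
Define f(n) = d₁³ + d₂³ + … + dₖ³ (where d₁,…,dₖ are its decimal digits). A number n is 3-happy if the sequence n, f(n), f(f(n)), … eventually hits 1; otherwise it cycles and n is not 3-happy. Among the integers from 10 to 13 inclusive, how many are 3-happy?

10: 10 → 1  (reaches 1)
11: 11 → 2 → 8 → 512 → 134 → 92 → 737 → 713 → 371 → 371  (repeats 371)
12: 12 → 9 → 729 → 1080 → 513 → 153 → 153  (repeats 153)
13: 13 → 28 → 520 → 133 → 55 → 250 → 133  (repeats 133)
3-happy: 10

1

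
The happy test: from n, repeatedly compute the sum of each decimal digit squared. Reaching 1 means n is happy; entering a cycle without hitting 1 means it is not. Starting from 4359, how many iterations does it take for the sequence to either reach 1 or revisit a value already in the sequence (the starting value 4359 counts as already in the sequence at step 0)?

4359 → 4² + 3² + 5² + 9² = 131
131 → 1² + 3² + 1² = 11
11 → 1² + 1² = 2
2 → 2² = 4
4 → 4² = 16
16 → 1² + 6² = 37
37 → 3² + 7² = 58
58 → 5² + 8² = 89
89 → 8² + 9² = 145
145 → 1² + 4² + 5² = 42
42 → 4² + 2² = 20
20 → 2² + 0² = 4  — 4 repeats.
That took 12 steps.

12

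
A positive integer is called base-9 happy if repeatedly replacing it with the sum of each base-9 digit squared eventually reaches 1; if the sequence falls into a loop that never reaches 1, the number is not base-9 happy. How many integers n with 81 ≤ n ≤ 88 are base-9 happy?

1

81: 81 → 1  (reaches 1)
82: 82 → 2 → 4 → 16 → 50 → 50  (repeats 50)
83: 83 → 5 → 25 → 53 → 89 → 65 → 53  (repeats 53)
84: 84 → 10 → 2 → 4 → 16 → 50 → 50  (repeats 50)
85: 85 → 17 → 65 → 53 → 89 → 65  (repeats 65)
86: 86 → 26 → 68 → 74 → 68  (repeats 68)
87: 87 → 37 → 17 → 65 → 53 → 89 → 65  (repeats 65)
88: 88 → 50 → 50  (repeats 50)
base-9 happy: 81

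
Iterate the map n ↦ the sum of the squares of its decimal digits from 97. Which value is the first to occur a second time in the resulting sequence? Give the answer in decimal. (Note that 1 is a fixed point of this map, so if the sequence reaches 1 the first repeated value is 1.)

97 → 9² + 7² = 81 + 49 = 130
130 → 1² + 3² + 0² = 1 + 9 + 0 = 10
10 → 1² + 0² = 1 + 0 = 1  — reached the fixed point 1.
1 → 1, so 1 is the first repeated value.

1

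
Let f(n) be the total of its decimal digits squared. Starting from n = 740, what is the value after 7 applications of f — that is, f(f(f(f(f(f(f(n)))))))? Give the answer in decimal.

42

740 → 7² + 4² + 0² = 65
65 → 6² + 5² = 61
61 → 6² + 1² = 37
37 → 3² + 7² = 58
58 → 5² + 8² = 89
89 → 8² + 9² = 145
145 → 1² + 4² + 5² = 42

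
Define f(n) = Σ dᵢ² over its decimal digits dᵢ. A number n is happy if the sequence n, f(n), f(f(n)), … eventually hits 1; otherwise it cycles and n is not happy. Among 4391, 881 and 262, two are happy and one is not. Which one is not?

4391

4391: 4391 → 107 → 50 → 25 → 29 → 85 → 89 → 145 → 42 → 20 → 4 → 16 → 37 → 58 → 89  — repeats 89 (not happy)
881: 881 → 129 → 86 → 100 → 1  — reaches 1 (happy)
262: 262 → 44 → 32 → 13 → 10 → 1  — reaches 1 (happy)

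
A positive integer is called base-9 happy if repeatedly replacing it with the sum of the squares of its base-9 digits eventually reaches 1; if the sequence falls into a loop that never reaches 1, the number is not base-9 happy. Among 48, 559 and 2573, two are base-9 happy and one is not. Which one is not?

48

48: 48 → 34 → 58 → 52 → 74 → 68 → 74  — repeats 74 (not base-9 happy)
559: 559 → 101 → 9 → 1  — reaches 1 (base-9 happy)
2573: 2573 → 125 → 81 → 1  — reaches 1 (base-9 happy)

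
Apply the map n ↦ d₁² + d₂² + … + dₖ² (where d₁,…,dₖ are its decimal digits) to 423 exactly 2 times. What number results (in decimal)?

85

423 → 4² + 2² + 3² = 16 + 4 + 9 = 29
29 → 2² + 9² = 4 + 81 = 85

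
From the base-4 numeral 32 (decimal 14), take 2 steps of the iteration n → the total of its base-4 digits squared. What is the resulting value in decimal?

14 = (3,2)_4 → 13
13 = (3,1)_4 → 10

10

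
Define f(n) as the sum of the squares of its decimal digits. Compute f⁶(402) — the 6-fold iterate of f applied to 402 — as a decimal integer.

89

402 → 4² + 0² + 2² = 20
20 → 2² + 0² = 4
4 → 4² = 16
16 → 1² + 6² = 37
37 → 3² + 7² = 58
58 → 5² + 8² = 89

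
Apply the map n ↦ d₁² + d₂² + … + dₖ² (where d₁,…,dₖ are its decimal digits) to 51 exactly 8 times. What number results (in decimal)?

51 → 5² + 1² = 25 + 1 = 26
26 → 2² + 6² = 4 + 36 = 40
40 → 4² + 0² = 16 + 0 = 16
16 → 1² + 6² = 1 + 36 = 37
37 → 3² + 7² = 9 + 49 = 58
58 → 5² + 8² = 25 + 64 = 89
89 → 8² + 9² = 64 + 81 = 145
145 → 1² + 4² + 5² = 1 + 16 + 25 = 42

42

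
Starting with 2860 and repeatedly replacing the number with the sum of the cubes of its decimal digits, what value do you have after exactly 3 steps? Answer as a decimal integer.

853

2860 → 2³ + 8³ + 6³ + 0³ = 736
736 → 7³ + 3³ + 6³ = 586
586 → 5³ + 8³ + 6³ = 853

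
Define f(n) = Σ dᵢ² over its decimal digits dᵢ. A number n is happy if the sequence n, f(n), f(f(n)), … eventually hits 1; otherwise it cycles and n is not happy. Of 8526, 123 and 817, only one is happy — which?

8526

8526: 8526 → 129 → 86 → 100 → 1  — reaches 1 (happy)
123: 123 → 14 → 17 → 50 → 25 → 29 → 85 → 89 → 145 → 42 → 20 → 4 → 16 → 37 → 58 → 89  — repeats 89 (not happy)
817: 817 → 114 → 18 → 65 → 61 → 37 → 58 → 89 → 145 → 42 → 20 → 4 → 16 → 37  — repeats 37 (not happy)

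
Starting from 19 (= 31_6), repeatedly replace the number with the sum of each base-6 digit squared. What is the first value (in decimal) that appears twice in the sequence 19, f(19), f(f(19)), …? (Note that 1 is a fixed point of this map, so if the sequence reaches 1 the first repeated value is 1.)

17

19 = (3,1)_6 → 10
10 = (1,4)_6 → 17
17 = (2,5)_6 → 29
29 = (4,5)_6 → 41
41 = (1,0,5)_6 → 26
26 = (4,2)_6 → 20
20 = (3,2)_6 → 13
13 = (2,1)_6 → 5
5 = (5)_6 → 25
25 = (4,1)_6 → 17  — 17 already appeared earlier.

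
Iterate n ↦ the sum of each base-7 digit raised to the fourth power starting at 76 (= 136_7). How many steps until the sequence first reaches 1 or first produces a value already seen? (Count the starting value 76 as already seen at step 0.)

7

76 = (1,3,6)_7 → 1⁴ + 3⁴ + 6⁴ = 1378
1378 = (4,0,0,6)_7 → 4⁴ + 0⁴ + 0⁴ + 6⁴ = 1552
1552 = (4,3,4,5)_7 → 4⁴ + 3⁴ + 4⁴ + 5⁴ = 1218
1218 = (3,3,6,0)_7 → 3⁴ + 3⁴ + 6⁴ + 0⁴ = 1458
1458 = (4,1,5,2)_7 → 4⁴ + 1⁴ + 5⁴ + 2⁴ = 898
898 = (2,4,2,2)_7 → 2⁴ + 4⁴ + 2⁴ + 2⁴ = 304
304 = (6,1,3)_7 → 6⁴ + 1⁴ + 3⁴ = 1378  — 1378 repeats.
That took 7 steps.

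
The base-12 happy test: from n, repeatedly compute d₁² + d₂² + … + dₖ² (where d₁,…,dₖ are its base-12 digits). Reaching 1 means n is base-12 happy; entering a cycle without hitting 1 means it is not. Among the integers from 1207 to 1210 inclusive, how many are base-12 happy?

1

1207: 1207 → 129 → 181 → 11 → 121 → 101 → 89 → 74 → 40 → 25 → 5 → 25  — not base-12 happy
1208: 1208 → 144 → 1  — base-12 happy
1209: 1209 → 161 → 27 → 13 → 2 → 4 → 16 → 17 → 26 → 8 → 64 → 41 → 34 → 104 → 128 → 164 → 66 → 61 → 26  — not base-12 happy
1210: 1210 → 180 → 10 → 100 → 80 → 100  — not base-12 happy
base-12 happy: 1208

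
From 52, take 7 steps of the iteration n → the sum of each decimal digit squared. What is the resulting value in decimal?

52 → 5² + 2² = 29
29 → 2² + 9² = 85
85 → 8² + 5² = 89
89 → 8² + 9² = 145
145 → 1² + 4² + 5² = 42
42 → 4² + 2² = 20
20 → 2² + 0² = 4

4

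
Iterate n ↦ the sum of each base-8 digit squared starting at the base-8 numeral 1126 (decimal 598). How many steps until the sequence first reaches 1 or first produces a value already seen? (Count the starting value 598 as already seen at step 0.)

598 = (1,1,2,6)_8 → 1² + 1² + 2² + 6² = 42
42 = (5,2)_8 → 5² + 2² = 29
29 = (3,5)_8 → 3² + 5² = 34
34 = (4,2)_8 → 4² + 2² = 20
20 = (2,4)_8 → 2² + 4² = 20  — 20 repeats.
That took 5 steps.

5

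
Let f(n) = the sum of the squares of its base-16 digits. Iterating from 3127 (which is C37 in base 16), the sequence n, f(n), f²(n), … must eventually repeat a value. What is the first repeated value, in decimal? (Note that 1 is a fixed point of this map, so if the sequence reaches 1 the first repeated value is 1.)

3127 = (12,3,7)_16 → 202
202 = (12,10)_16 → 244
244 = (15,4)_16 → 241
241 = (15,1)_16 → 226
226 = (14,2)_16 → 200
200 = (12,8)_16 → 208
208 = (13,0)_16 → 169
169 = (10,9)_16 → 181
181 = (11,5)_16 → 146
146 = (9,2)_16 → 85
85 = (5,5)_16 → 50
50 = (3,2)_16 → 13
13 = (13)_16 → 169  — 169 already appeared earlier.

169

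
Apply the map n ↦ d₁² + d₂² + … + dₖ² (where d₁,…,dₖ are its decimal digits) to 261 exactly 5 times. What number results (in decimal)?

261 → 2² + 6² + 1² = 4 + 36 + 1 = 41
41 → 4² + 1² = 16 + 1 = 17
17 → 1² + 7² = 1 + 49 = 50
50 → 5² + 0² = 25 + 0 = 25
25 → 2² + 5² = 4 + 25 = 29

29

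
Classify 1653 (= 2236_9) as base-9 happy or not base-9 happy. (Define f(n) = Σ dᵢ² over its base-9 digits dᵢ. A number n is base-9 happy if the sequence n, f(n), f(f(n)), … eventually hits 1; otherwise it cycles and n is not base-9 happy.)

not base-9 happy

1653 = (2,2,3,6)_9 → 2² + 2² + 3² + 6² = 53
53 = (5,8)_9 → 5² + 8² = 89
89 = (1,0,8)_9 → 1² + 0² + 8² = 65
65 = (7,2)_9 → 7² + 2² = 53  — 53 already seen; the sequence cycles without reaching 1.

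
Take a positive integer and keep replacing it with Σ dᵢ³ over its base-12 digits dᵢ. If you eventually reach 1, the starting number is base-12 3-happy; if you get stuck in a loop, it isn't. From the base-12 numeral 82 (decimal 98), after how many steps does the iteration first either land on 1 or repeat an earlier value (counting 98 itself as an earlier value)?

98 = (8,2)_12 → 8³ + 2³ = 512 + 8 = 520
520 = (3,7,4)_12 → 3³ + 7³ + 4³ = 27 + 343 + 64 = 434
434 = (3,0,2)_12 → 3³ + 0³ + 2³ = 27 + 0 + 8 = 35
35 = (2,11)_12 → 2³ + 11³ = 8 + 1331 = 1339
1339 = (9,3,7)_12 → 9³ + 3³ + 7³ = 729 + 27 + 343 = 1099
1099 = (7,7,7)_12 → 7³ + 7³ + 7³ = 343 + 343 + 343 = 1029
1029 = (7,1,9)_12 → 7³ + 1³ + 9³ = 343 + 1 + 729 = 1073
1073 = (7,5,5)_12 → 7³ + 5³ + 5³ = 343 + 125 + 125 = 593
593 = (4,1,5)_12 → 4³ + 1³ + 5³ = 64 + 1 + 125 = 190
190 = (1,3,10)_12 → 1³ + 3³ + 10³ = 1 + 27 + 1000 = 1028
1028 = (7,1,8)_12 → 7³ + 1³ + 8³ = 343 + 1 + 512 = 856
856 = (5,11,4)_12 → 5³ + 11³ + 4³ = 125 + 1331 + 64 = 1520
1520 = (10,6,8)_12 → 10³ + 6³ + 8³ = 1000 + 216 + 512 = 1728
1728 = (1,0,0,0)_12 → 1³ + 0³ + 0³ + 0³ = 1 + 0 + 0 + 0 = 1  — reached 1.
That took 14 steps.

14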